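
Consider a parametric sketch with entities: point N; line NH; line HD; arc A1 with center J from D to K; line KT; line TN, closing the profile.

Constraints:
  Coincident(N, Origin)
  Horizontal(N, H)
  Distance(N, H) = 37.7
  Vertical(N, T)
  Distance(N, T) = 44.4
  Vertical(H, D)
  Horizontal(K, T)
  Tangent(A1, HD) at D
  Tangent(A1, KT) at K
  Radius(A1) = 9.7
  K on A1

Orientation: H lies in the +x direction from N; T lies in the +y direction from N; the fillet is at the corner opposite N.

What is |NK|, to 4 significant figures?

52.49

N is at the origin; N and H share the same y with |NH| = 37.7 and H on the +x side, so H = (37.70, 0.000). N and T share the same x with |NT| = 44.4 and T on the +y side, so T = (0.000, 44.40). The virtual corner opposite N is at (37.70, 44.40). A1 meets HD tangentially, so JD is at right angles to HD and the tangent condition forces JK to be normal to KT, with radius 9.7, so the center J sits 9.7 in from both sides at J = (28.00, 34.70). That places the tangent points at D = (37.70, 34.70) on HD and K = (28.00, 44.40) on KT. Then |NK| = |K − N| = 52.49.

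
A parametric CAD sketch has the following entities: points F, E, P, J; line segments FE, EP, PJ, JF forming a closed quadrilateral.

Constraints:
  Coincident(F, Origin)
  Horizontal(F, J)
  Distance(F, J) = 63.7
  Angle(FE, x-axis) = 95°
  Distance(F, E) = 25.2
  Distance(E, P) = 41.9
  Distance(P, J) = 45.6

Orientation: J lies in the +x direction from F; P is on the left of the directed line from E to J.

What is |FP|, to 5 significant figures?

53.285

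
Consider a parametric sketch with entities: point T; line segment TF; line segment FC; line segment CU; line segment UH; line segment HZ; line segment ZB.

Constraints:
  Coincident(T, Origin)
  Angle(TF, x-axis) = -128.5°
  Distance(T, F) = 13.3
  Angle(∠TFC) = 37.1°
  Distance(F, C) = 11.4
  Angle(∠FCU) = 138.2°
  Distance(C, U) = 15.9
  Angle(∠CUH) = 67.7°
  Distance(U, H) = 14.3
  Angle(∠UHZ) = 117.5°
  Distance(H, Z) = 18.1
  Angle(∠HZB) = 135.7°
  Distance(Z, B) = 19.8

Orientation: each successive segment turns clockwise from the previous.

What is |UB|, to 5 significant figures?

38.891

∠UHZ = 117.5° gives HZ at -128.00° from the x-axis; with |HZ| = 18.1, Z = (-2.3300, -14.697). ∠HZB = 135.7° gives ZB at -172.30° from the x-axis; with |ZB| = 19.8, B = (-21.951, -17.350). Then |UB| = |B − U| = 38.891.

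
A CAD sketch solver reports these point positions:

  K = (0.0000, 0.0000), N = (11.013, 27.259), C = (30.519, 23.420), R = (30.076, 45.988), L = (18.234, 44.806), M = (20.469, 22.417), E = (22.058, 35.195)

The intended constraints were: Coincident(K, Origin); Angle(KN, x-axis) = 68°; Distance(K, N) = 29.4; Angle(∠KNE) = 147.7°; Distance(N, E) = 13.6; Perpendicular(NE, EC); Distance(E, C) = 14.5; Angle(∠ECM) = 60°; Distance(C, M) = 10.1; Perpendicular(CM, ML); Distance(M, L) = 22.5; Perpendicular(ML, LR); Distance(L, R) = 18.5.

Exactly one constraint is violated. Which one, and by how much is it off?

Distance(L, R) = 18.5 — off by 6.60.

K = (0.00, 0.00) ✓; KN at 68.00° ✓; |KN| = 29.40 ✓; ∠KNE = 147.7° ✓; |NE| = 13.60 ✓; ∠(NE, EC) = 90.00° ✓; |EC| = 14.50 ✓; ∠ECM = 60.00° ✓; |CM| = 10.10 ✓; ∠(CM, ML) = 90.00° ✓; |ML| = 22.50 ✓; ∠(ML, LR) = 90.00° ✓; |LR| = 11.90 ✗.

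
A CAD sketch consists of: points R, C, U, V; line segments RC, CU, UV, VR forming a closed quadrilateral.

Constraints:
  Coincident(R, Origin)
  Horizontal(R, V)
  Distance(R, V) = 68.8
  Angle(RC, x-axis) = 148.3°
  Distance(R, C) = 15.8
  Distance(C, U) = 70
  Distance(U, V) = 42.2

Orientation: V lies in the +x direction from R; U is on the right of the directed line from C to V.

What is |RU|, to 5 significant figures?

54.270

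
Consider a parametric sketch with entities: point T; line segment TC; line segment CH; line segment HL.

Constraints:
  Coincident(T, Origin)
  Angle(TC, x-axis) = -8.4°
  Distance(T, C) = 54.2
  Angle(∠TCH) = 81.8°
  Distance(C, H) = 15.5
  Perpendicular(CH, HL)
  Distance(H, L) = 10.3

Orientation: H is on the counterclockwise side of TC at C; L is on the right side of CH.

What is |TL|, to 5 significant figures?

64.416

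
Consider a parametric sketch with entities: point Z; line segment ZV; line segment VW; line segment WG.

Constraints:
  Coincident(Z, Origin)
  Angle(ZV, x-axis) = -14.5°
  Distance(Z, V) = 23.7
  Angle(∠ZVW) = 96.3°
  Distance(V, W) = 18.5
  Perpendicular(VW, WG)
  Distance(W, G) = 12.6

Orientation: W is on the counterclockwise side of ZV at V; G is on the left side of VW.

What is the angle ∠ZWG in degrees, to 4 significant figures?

41.85°

Z is at the origin; ZV runs at -14.5° with length 23.7, so V = 23.7·(cos -14.5°, sin -14.5°) = (22.95, -5.934). ∠ZVW = 96.3°, so VW runs at -14.5° + (180° − 96.3°) = 69.20° from the x-axis; with |VW| = 18.5, W = V + 18.5·(cos 69.20°, sin 69.20°) = (29.51, 11.36). The perpendicularity gives WG at right angles to VW; with |WG| = 12.6 on the left of VW, G = W + 12.6·(-0.9348, 0.3551) = (17.74, 15.83). Then cos ∠ZWG = WZ·WG / (|WZ||WG|), giving 41.85°.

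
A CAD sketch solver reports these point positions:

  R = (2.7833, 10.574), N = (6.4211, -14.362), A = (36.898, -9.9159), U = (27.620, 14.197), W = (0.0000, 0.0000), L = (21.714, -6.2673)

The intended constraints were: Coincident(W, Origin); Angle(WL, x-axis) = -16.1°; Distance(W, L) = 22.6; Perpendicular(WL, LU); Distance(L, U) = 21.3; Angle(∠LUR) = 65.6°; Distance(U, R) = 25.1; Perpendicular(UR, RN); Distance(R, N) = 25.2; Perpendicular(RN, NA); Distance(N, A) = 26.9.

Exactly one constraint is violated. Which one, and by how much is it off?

Distance(N, A) = 26.9 — off by 3.90.

W = (0.00, 0.00) ✓; WL at -16.10° ✓; |WL| = 22.60 ✓; ∠(WL, LU) = 90.00° ✓; |LU| = 21.30 ✓; ∠LUR = 65.60° ✓; |UR| = 25.10 ✓; ∠(UR, RN) = 90.00° ✓; |RN| = 25.20 ✓; ∠(RN, NA) = 90.00° ✓; |NA| = 30.80 ✗.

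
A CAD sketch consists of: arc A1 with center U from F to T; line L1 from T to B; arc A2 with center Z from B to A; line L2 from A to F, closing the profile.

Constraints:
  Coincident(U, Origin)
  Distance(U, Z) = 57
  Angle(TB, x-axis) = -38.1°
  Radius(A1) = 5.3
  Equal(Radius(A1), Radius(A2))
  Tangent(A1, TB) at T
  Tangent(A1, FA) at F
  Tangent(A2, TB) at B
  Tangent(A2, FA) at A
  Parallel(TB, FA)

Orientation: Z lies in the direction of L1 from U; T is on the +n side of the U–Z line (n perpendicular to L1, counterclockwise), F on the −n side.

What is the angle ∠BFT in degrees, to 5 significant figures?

79.465°

The slot axis is L1's direction at -38.1°, so u = (cos -38.1°, sin -38.1°) = (0.78694, -0.61704) and n = (−sin -38.1°, cos -38.1°) = (0.61704, 0.78694). U is at the origin and Z lies 57.0 along u from U, so Z = 57.0·u = (44.855, -35.171). Tangency of A1 to both parallel lines with radius 5.3 puts T and F at U ± 5.3·n: T = (3.2703, 4.1708), F = (-3.2703, -4.1708). Equal radii place B and A the same way about Z: B = Z + 5.3·n = (48.126, -31.000), A = Z − 5.3·n = (41.585, -39.342). Then cos ∠BFT = FB·FT / (|FB||FT|), giving 79.465°.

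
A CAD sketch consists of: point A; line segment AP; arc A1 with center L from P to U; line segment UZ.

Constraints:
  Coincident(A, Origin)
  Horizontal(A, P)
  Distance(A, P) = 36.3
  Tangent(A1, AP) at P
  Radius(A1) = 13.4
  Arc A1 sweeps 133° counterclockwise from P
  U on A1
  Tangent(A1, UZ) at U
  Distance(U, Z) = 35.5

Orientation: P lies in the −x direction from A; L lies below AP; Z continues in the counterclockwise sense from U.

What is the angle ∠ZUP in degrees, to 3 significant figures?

114°

On A1, P sits at bearing 90° from L; a 133° counterclockwise sweep puts U at bearing 223°, so U = L + 13.4·(cos 223°, sin 223°) = (-46.1, -22.5). Tangency of A1 to UZ means the radius LU is perpendicular to UZ, so UZ runs along (−sin 223°, cos 223°); with |UZ| = 35.5, Z = (-21.9, -48.5). Then cos ∠ZUP = UZ·UP / (|UZ||UP|), giving 114°.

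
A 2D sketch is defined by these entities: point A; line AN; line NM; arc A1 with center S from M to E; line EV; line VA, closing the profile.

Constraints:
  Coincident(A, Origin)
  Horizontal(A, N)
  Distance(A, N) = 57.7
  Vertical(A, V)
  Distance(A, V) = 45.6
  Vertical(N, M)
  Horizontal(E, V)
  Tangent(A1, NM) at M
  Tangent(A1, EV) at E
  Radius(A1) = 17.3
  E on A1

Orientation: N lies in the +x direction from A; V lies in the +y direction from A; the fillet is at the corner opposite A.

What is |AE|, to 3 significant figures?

60.9

The virtual corner opposite A is at (57.7, 45.6). Since A1 is tangent to NM there, SM ⟂ NM and A1 meets EV tangentially, so SE is at right angles to EV, with radius 17.3, so the center S sits 17.3 in from both sides at S = (40.4, 28.3). That places the tangent points at M = (57.7, 28.3) on NM and E = (40.4, 45.6) on EV. Then |AE| = |E − A| = 60.9.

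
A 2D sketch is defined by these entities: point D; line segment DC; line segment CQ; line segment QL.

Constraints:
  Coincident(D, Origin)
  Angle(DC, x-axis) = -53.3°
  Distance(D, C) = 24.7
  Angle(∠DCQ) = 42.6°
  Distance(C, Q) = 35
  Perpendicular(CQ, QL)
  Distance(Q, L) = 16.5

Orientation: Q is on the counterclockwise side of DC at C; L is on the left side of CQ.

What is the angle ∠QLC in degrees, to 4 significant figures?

64.76°

∠DCQ = 42.6°, so CQ runs at -53.3° + (180° − 42.6°) = 84.10° from the x-axis; with |CQ| = 35.0, Q = C + 35.0·(cos 84.10°, sin 84.10°) = (18.36, 15.01). CQ is perpendicular to QL; with |QL| = 16.5 on the left of CQ, L = Q + 16.5·(-0.9947, 0.1028) = (1.946, 16.71). Then cos ∠QLC = LQ·LC / (|LQ||LC|), giving 64.76°.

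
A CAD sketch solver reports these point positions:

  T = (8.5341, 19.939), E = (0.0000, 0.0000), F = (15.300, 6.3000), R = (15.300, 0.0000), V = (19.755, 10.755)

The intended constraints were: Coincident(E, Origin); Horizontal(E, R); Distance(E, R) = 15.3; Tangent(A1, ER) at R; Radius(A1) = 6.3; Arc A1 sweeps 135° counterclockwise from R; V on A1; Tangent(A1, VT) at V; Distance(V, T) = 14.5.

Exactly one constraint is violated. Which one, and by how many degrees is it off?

Tangent(A1, VT) at V — off by 5.70°.

E = (0.00, 0.00) ✓; E.y = 0.00, R.y = 0.00 ✓; |ER| = 15.30 ✓; ∠(FR, RE) = 90.00° ✓; |FR| = 6.300 ✓; bearing(F→V) − bearing(F→R) = 135.0° ✓; |FV| = 6.300 ✓; ∠(FV, VT) = 84.30° ✗; |VT| = 14.50 ✓.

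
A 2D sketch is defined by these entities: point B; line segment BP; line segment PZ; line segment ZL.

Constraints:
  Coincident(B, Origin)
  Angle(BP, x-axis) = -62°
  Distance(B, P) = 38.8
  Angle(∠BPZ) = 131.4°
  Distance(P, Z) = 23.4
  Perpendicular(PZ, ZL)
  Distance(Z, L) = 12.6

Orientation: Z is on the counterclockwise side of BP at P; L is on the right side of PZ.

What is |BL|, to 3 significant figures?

64.4

B is at the origin; BP runs at -62.0° with length 38.8, so P = 38.8·(cos -62.0°, sin -62.0°) = (18.2, -34.3). ∠BPZ = 131.4°, so PZ runs at -62.0° + (180° − 131.4°) = -13.4° from the x-axis; with |PZ| = 23.4, Z = P + 23.4·(cos -13.4°, sin -13.4°) = (41.0, -39.7). PZ is perpendicular to ZL; with |ZL| = 12.6 on the right of PZ, L = Z + 12.6·(-0.232, -0.973) = (38.1, -51.9). Then |BL| = |L − B| = 64.4.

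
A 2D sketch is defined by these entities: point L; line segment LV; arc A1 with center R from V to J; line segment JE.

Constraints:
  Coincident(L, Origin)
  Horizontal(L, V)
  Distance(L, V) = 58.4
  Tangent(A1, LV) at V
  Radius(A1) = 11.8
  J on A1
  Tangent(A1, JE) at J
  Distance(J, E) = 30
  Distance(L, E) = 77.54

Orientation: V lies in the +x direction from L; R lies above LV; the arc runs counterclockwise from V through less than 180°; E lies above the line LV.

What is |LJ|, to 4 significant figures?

71.38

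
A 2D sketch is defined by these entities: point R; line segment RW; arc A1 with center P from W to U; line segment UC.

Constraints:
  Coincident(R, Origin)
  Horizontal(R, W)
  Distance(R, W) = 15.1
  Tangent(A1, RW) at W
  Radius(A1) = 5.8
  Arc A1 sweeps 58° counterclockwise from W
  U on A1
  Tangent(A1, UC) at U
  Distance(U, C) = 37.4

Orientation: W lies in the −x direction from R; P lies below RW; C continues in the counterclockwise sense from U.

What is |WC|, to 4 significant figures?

42.41

R is at the origin; R and W share the same y with |RW| = 15.1 and W on the −x side, so W = (-15.10, 0.000). Tangency of A1 to RW means the radius PW is perpendicular to RW, so P = W + (0, -5.8) = (-15.10, -5.800). On A1, W sits at bearing 90° from P; a 58° counterclockwise sweep puts U at bearing 148°, so U = P + 5.8·(cos 148°, sin 148°) = (-20.02, -2.726). A1 meets UC tangentially, so PU is at right angles to UC, so UC runs along (−sin 148°, cos 148°); with |UC| = 37.4, C = (-39.84, -34.44). Then |WC| = |C − W| = 42.41.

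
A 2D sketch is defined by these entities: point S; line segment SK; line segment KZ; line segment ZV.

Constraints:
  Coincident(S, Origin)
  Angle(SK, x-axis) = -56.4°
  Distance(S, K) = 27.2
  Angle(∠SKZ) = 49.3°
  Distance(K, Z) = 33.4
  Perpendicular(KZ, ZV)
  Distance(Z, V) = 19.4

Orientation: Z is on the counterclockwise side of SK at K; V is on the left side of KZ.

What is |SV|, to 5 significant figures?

15.710

∠SKZ = 49.3°, so KZ runs at -56.4° + (180° − 49.3°) = 74.300° from the x-axis; with |KZ| = 33.4, Z = K + 33.4·(cos 74.300°, sin 74.300°) = (24.090, 9.4984). The perpendicularity gives ZV at right angles to KZ; with |ZV| = 19.4 on the left of KZ, V = Z + 19.4·(-0.96269, 0.27060) = (5.4141, 14.748). Then |SV| = |V − S| = 15.710.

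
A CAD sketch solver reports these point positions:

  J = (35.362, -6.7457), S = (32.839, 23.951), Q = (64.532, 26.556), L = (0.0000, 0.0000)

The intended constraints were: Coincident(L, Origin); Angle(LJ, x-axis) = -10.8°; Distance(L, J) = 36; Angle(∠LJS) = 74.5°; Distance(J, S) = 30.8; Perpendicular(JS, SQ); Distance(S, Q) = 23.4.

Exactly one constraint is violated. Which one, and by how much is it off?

Distance(S, Q) = 23.4 — off by 8.40.

L = (0.00, 0.00) ✓; LJ at -10.80° ✓; |LJ| = 36.00 ✓; ∠LJS = 74.50° ✓; |JS| = 30.80 ✓; ∠(JS, SQ) = 90.00° ✓; |SQ| = 31.80 ✗.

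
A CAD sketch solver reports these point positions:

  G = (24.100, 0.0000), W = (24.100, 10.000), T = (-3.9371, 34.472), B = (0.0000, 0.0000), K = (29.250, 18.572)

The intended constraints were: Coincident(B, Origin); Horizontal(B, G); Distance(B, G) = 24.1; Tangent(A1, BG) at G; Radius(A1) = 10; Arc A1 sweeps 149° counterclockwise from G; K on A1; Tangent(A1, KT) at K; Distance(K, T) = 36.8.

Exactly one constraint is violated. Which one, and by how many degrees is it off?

Tangent(A1, KT) at K — off by 5.40°.

B = (0.00, 0.00) ✓; B.y = 0.00, G.y = 0.00 ✓; |BG| = 24.10 ✓; ∠(WG, GB) = 90.00° ✓; |WG| = 10.00 ✓; bearing(W→K) − bearing(W→G) = 149.0° ✓; |WK| = 10.00 ✓; ∠(WK, KT) = 84.60° ✗; |KT| = 36.80 ✓.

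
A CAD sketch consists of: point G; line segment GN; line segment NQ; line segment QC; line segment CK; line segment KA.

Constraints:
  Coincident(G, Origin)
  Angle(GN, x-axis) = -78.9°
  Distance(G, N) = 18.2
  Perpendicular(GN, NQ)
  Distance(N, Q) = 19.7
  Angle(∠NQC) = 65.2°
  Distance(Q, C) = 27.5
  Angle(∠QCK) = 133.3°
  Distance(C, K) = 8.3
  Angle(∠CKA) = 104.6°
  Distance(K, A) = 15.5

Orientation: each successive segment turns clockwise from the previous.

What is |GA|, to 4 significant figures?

8.923

G is at the origin; GN runs at -78.9° with length 18.2, so N = (3.504, -17.86). GN is perpendicular to NQ, so NQ runs at -168.9°; with |NQ| = 19.7, Q = (-15.83, -21.65). ∠NQC = 65.2° gives QC at 76.30° from the x-axis; with |QC| = 27.5, C = (-9.315, 5.065). ∠QCK = 133.3° gives CK at 29.60° from the x-axis; with |CK| = 8.3, K = (-2.098, 9.165). ∠CKA = 104.6° gives KA at -45.80° from the x-axis; with |KA| = 15.5, A = (8.708, -1.947). Then |GA| = |A − G| = 8.923.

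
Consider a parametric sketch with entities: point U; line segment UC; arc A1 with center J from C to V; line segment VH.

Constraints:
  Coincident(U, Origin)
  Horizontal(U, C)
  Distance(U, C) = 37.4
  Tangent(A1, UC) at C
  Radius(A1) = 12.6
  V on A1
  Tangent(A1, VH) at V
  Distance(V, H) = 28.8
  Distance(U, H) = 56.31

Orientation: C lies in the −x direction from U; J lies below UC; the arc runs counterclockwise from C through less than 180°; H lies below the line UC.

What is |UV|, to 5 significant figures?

51.947

U is at the origin; U and C share the same y with |UC| = 37.4 and C on the −x side, so C = (-37.400, 0.0000). The tangent condition forces JC to be normal to UC, so J = C + (0, -12.6) = (-37.400, -12.600). Since JV ⟂ VH (tangency), |JH| = √(12.6² + 28.8²) = 31.436 regardless of where V sits on A1. So H lies on both circle(U, 56.31) and circle(J, 31.436); the below-UC intersection is H = (-35.192, -43.958). V is the foot of the tangent from H: V = (-48.560, -18.448).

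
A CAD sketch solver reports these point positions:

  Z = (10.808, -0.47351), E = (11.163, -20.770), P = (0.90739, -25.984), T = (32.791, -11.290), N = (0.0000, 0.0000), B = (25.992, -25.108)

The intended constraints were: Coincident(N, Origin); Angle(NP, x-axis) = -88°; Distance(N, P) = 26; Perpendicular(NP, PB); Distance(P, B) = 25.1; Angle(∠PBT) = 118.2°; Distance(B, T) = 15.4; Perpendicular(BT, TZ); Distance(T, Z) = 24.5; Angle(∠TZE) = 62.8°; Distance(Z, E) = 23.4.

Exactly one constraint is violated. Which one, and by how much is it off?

Distance(Z, E) = 23.4 — off by 3.10.

N = (0.00, 0.00) ✓; NP at -88.00° ✓; |NP| = 26.00 ✓; ∠(NP, PB) = 90.00° ✓; |PB| = 25.10 ✓; ∠PBT = 118.2° ✓; |BT| = 15.40 ✓; ∠(BT, TZ) = 90.00° ✓; |TZ| = 24.50 ✓; ∠TZE = 62.80° ✓; |ZE| = 20.30 ✗.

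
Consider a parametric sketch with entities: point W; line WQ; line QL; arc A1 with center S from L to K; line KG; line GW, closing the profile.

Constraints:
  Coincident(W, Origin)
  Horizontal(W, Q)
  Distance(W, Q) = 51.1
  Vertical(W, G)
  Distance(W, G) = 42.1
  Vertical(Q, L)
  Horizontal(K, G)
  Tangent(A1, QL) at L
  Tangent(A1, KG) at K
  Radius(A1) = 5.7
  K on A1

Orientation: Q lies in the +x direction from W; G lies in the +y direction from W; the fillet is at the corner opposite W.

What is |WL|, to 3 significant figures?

62.7

The virtual corner opposite W is at (51.1, 42.1). Since A1 is tangent to QL there, SL ⟂ QL and since A1 is tangent to KG there, SK ⟂ KG, with radius 5.7, so the center S sits 5.7 in from both sides at S = (45.4, 36.4). That places the tangent points at L = (51.1, 36.4) on QL and K = (45.4, 42.1) on KG. Then |WL| = |L − W| = 62.7.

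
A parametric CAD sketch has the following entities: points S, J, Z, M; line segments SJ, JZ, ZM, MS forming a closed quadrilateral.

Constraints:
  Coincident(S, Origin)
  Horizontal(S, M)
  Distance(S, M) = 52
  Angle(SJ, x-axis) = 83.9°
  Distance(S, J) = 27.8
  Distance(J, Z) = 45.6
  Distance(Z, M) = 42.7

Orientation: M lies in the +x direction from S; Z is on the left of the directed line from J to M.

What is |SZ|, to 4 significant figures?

62.59

Checks: |JZ| = 45.60 ✓; |ZM| = 42.70 ✓.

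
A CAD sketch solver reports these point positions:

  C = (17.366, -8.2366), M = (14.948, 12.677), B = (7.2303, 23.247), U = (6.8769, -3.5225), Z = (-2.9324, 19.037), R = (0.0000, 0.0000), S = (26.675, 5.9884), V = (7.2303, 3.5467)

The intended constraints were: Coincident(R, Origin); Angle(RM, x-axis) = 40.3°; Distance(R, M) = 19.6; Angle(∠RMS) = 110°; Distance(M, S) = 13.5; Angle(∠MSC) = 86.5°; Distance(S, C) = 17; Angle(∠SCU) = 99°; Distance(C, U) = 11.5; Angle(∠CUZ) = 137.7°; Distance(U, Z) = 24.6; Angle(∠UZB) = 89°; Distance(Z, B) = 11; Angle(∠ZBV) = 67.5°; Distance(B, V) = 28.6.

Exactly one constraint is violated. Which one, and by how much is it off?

Distance(B, V) = 28.6 — off by 8.90.

R = (0.00, 0.00) ✓; RM at 40.30° ✓; |RM| = 19.60 ✓; ∠RMS = 110.0° ✓; |MS| = 13.50 ✓; ∠MSC = 86.50° ✓; |SC| = 17.00 ✓; ∠SCU = 99.00° ✓; |CU| = 11.50 ✓; ∠CUZ = 137.7° ✓; |UZ| = 24.60 ✓; ∠UZB = 89.00° ✓; |ZB| = 11.00 ✓; ∠ZBV = 67.50° ✓; |BV| = 19.70 ✗.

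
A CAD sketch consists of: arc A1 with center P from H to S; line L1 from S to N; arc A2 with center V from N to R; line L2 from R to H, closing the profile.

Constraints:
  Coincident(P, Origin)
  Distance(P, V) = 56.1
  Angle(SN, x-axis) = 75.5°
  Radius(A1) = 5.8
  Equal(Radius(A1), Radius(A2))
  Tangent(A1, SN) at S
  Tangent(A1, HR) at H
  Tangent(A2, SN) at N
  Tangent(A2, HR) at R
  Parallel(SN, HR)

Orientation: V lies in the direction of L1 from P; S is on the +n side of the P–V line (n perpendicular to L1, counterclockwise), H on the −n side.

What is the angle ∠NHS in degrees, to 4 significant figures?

78.32°

The slot axis is L1's direction at 75.5°, so u = (cos 75.5°, sin 75.5°) = (0.2504, 0.9681) and n = (−sin 75.5°, cos 75.5°) = (-0.9681, 0.2504). P is at the origin and V lies 56.1 along u from P, so V = 56.1·u = (14.05, 54.31). Tangency of A1 to both parallel lines with radius 5.8 puts S and H at P ± 5.8·n: S = (-5.615, 1.452), H = (5.615, -1.452). Equal radii place N and R the same way about V: N = V + 5.8·n = (8.431, 55.77), R = V − 5.8·n = (19.66, 52.86). Then cos ∠NHS = HN·HS / (|HN||HS|), giving 78.32°.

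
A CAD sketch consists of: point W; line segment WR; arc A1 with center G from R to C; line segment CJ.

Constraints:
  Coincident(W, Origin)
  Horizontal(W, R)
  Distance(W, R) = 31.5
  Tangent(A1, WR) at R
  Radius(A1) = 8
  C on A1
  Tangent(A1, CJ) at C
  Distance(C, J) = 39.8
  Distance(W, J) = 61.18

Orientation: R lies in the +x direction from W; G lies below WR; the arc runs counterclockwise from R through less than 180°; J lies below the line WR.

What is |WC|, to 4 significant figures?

26.30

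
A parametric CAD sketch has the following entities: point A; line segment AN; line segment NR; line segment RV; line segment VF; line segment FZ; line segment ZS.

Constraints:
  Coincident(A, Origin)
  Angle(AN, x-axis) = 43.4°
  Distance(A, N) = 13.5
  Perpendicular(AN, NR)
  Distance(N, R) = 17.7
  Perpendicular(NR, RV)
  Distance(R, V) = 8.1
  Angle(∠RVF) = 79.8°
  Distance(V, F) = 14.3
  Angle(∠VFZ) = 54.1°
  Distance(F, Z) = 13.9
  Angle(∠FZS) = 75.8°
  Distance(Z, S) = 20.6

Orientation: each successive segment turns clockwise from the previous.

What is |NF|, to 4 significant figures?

6.644

NR is perpendicular to RV, so RV runs at -136.6°; with |RV| = 8.1, V = (16.08, -9.150). ∠RVF = 79.8° gives VF at 123.2° from the x-axis; with |VF| = 14.3, F = (8.255, 2.816). Then |NF| = |F − N| = 6.644.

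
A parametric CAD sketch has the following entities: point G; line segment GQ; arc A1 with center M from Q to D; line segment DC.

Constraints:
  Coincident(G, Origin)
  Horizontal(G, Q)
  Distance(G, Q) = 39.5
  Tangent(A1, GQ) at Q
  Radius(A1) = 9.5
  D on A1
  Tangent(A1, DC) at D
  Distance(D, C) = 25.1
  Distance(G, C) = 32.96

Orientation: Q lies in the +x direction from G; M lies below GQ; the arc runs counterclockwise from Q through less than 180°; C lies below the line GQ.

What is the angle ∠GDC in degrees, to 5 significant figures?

70.074°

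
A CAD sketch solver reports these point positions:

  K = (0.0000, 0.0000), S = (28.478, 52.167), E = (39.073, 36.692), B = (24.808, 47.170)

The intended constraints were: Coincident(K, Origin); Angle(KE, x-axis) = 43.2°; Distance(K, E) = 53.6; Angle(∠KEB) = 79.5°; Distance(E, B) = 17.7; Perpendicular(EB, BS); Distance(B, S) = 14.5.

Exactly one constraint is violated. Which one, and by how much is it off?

Distance(B, S) = 14.5 — off by 8.30.

K = (0.00, 0.00) ✓; KE at 43.20° ✓; |KE| = 53.60 ✓; ∠KEB = 79.50° ✓; |EB| = 17.70 ✓; ∠(EB, BS) = 90.00° ✓; |BS| = 6.200 ✗.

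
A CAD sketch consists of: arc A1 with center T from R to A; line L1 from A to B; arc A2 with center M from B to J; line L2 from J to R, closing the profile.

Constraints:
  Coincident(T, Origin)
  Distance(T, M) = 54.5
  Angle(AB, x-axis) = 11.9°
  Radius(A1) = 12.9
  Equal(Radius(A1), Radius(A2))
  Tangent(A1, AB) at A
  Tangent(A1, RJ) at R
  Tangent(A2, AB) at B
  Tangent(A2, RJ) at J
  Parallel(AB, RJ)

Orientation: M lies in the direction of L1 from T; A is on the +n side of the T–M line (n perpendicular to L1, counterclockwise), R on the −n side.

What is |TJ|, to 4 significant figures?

56.01

The slot axis is L1's direction at 11.9°, so u = (cos 11.9°, sin 11.9°) = (0.9785, 0.2062) and n = (−sin 11.9°, cos 11.9°) = (-0.2062, 0.9785). T is at the origin and M lies 54.5 along u from T, so M = 54.5·u = (53.33, 11.24). Tangency of A1 to both parallel lines with radius 12.9 puts A and R at T ± 12.9·n: A = (-2.660, 12.62), R = (2.660, -12.62). Equal radii place B and J the same way about M: B = M + 12.9·n = (50.67, 23.86), J = M − 12.9·n = (55.99, -1.385). Then |TJ| = |J − T| = 56.01.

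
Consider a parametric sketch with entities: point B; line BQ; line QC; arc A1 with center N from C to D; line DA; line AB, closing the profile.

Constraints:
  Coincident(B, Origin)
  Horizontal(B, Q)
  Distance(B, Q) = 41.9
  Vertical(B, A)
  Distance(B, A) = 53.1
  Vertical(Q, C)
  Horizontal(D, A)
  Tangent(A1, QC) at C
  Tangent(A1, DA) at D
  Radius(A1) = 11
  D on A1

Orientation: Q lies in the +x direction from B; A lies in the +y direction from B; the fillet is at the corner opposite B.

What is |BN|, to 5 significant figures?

52.223

B is at the origin; B and Q share the same y with |BQ| = 41.9 and Q on the +x side, so Q = (41.900, 0.0000). BA is vertical with |BA| = 53.1 and A on the +y side, so A = (0.0000, 53.100). The virtual corner opposite B is at (41.900, 53.100). A1 meets QC tangentially, so NC is at right angles to QC and A1 meets DA tangentially, so ND is at right angles to DA, with radius 11.0, so the center N sits 11.0 in from both sides at N = (30.900, 42.100). Then |BN| = |N − B| = 52.223.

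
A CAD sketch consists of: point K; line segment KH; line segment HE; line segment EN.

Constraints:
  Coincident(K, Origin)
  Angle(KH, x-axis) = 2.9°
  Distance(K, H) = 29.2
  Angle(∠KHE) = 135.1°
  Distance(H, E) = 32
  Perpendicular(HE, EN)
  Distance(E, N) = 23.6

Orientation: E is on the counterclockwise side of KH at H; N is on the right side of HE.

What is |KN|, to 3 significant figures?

68.8

K is at the origin; KH runs at 2.9° with length 29.2, so H = 29.2·(cos 2.9°, sin 2.9°) = (29.2, 1.48). ∠KHE = 135.1°, so HE runs at 2.9° + (180° − 135.1°) = 47.8° from the x-axis; with |HE| = 32.0, E = H + 32.0·(cos 47.8°, sin 47.8°) = (50.7, 25.2). The perpendicularity gives EN at right angles to HE; with |EN| = 23.6 on the right of HE, N = E + 23.6·(0.741, -0.672) = (68.1, 9.33). Then |KN| = |N − K| = 68.8.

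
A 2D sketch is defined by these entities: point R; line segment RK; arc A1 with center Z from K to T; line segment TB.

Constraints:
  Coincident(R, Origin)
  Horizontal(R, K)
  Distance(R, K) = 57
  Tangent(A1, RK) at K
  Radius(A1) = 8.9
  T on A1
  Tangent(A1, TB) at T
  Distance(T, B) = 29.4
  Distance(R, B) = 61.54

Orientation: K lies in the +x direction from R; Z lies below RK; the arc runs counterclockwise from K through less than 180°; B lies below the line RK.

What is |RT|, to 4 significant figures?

48.92

Checks: ∠(ZK, KR) = 90.00° ✓; |ZT| = 8.900 ✓; ∠(ZT, TB) = 90.00° ✓; |TB| = 29.40 ✓; |RB| = 61.54 ✓.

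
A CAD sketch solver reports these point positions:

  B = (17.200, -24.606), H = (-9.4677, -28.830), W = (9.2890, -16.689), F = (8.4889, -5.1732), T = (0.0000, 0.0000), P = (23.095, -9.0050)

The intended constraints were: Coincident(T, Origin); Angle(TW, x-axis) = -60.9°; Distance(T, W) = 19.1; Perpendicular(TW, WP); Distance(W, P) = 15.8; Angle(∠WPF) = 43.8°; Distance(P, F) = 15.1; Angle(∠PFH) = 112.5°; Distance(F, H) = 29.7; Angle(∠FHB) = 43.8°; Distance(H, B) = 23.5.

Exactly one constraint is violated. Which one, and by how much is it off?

Distance(H, B) = 23.5 — off by 3.50.

T = (0.00, 0.00) ✓; TW at -60.90° ✓; |TW| = 19.10 ✓; ∠(TW, WP) = 90.00° ✓; |WP| = 15.80 ✓; ∠WPF = 43.80° ✓; |PF| = 15.10 ✓; ∠PFH = 112.5° ✓; |FH| = 29.70 ✓; ∠FHB = 43.80° ✓; |HB| = 27.00 ✗.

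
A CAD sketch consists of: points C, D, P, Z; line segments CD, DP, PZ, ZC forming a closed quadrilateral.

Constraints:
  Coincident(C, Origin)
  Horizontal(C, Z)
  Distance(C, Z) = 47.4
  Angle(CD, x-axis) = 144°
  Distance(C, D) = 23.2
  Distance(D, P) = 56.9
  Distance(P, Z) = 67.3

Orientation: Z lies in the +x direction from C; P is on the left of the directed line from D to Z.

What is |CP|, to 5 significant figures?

61.133

Checks: |DP| = 56.90 ✓; |PZ| = 67.30 ✓.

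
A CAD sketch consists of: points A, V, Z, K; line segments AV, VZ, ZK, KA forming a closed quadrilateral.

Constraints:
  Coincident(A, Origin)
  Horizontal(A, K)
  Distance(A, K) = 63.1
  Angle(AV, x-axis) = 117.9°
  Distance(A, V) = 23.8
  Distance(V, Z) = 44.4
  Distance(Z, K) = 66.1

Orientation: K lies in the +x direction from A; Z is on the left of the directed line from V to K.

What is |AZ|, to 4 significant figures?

55.55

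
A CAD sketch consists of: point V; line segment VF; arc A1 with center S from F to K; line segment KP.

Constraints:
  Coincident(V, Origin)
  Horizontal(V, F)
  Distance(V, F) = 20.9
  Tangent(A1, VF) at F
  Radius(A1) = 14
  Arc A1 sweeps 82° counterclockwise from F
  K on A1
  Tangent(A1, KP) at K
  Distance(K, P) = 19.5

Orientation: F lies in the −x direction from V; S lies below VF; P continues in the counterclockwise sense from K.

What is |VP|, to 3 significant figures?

48.9

V is at the origin; V and F share the same y with |VF| = 20.9 and F on the −x side, so F = (-20.9, 0.00). Tangency of A1 to VF means the radius SF is perpendicular to VF, so S = F + (0, -14) = (-20.9, -14.0). On A1, F sits at bearing 90° from S; an 82° counterclockwise sweep puts K at bearing 172°, so K = S + 14.0·(cos 172°, sin 172°) = (-34.8, -12.1). A1 meets KP tangentially, so SK is at right angles to KP, so KP runs along (−sin 172°, cos 172°); with |KP| = 19.5, P = (-37.5, -31.4). Then |VP| = |P − V| = 48.9.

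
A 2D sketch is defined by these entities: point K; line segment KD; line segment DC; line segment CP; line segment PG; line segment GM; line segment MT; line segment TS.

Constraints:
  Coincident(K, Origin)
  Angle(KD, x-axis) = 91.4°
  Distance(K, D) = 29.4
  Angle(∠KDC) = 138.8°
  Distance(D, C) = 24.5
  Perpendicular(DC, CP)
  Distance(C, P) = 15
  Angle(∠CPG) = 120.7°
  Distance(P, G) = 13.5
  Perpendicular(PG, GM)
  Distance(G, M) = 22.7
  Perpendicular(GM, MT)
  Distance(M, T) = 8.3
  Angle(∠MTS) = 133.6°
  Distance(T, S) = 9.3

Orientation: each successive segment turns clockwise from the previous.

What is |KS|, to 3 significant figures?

43.7

K is at the origin; KD runs at 91.4° with length 29.4, so D = (-0.718, 29.4). ∠KDC = 138.8° gives DC at 50.2° from the x-axis; with |DC| = 24.5, C = (15.0, 48.2). The perpendicularity gives CP at right angles to DC, so CP runs at -39.8°; with |CP| = 15.0, P = (26.5, 38.6). ∠CPG = 120.7° gives PG at -99.1° from the x-axis; with |PG| = 13.5, G = (24.4, 25.3). PG ⟂ GM, so GM runs at 171°; with |GM| = 22.7, M = (1.94, 28.9). The perpendicularity gives MT at right angles to GM, so MT runs at 80.9°; with |MT| = 8.3, T = (3.25, 37.1). ∠MTS = 133.6° gives TS at 34.5° from the x-axis; with |TS| = 9.3, S = (10.9, 42.3). Then |KS| = |S − K| = 43.7.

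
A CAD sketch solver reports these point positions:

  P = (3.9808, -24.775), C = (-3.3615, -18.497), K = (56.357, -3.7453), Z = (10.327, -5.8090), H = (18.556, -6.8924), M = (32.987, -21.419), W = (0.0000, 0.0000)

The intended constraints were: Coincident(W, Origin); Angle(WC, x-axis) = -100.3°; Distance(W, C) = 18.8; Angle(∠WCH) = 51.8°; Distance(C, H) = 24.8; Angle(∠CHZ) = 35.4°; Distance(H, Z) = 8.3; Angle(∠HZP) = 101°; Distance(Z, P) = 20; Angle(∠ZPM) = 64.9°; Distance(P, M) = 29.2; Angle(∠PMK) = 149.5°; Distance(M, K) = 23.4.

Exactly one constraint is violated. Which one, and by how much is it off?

Distance(M, K) = 23.4 — off by 5.90.

W = (0.00, 0.00) ✓; WC at -100.3° ✓; |WC| = 18.80 ✓; ∠WCH = 51.80° ✓; |CH| = 24.80 ✓; ∠CHZ = 35.40° ✓; |HZ| = 8.300 ✓; ∠HZP = 101.0° ✓; |ZP| = 20.00 ✓; ∠ZPM = 64.90° ✓; |PM| = 29.20 ✓; ∠PMK = 149.5° ✓; |MK| = 29.30 ✗.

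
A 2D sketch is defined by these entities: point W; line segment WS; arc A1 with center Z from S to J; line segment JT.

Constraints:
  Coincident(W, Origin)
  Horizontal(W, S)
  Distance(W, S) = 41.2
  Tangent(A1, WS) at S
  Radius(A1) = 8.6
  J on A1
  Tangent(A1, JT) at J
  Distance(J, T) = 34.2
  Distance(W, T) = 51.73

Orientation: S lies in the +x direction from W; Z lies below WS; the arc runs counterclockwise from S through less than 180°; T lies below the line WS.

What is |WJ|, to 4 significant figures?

33.58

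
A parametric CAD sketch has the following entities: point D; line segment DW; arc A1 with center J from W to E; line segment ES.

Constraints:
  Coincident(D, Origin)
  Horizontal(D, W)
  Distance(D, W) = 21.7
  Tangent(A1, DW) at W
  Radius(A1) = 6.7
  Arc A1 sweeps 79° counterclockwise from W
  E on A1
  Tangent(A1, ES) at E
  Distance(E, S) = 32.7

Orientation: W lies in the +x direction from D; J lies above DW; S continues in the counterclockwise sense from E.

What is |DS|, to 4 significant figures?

50.98

D is at the origin; DW is horizontal with |DW| = 21.7 and W on the +x side, so W = (21.70, 0.000). Tangency of A1 to DW means the radius JW is perpendicular to DW, so J = W + (0, 6.7) = (21.70, 6.700). On A1, W sits at bearing -90° from J; a 79° counterclockwise sweep puts E at bearing -11°, so E = J + 6.7·(cos -11°, sin -11°) = (28.28, 5.422). Since A1 is tangent to ES there, JE ⟂ ES, so ES runs along (−sin -11°, cos -11°); with |ES| = 32.7, S = (34.52, 37.52). Then |DS| = |S − D| = 50.98.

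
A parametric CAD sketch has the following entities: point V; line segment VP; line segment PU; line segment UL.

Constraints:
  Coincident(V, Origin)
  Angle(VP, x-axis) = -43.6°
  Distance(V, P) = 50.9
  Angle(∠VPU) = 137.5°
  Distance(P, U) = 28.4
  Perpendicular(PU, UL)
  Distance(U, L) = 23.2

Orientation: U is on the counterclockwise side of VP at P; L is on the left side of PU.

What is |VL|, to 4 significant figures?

66.87

V is at the origin; VP runs at -43.6° with length 50.9, so P = 50.9·(cos -43.6°, sin -43.6°) = (36.86, -35.10). ∠VPU = 137.5°, so PU runs at -43.6° + (180° − 137.5°) = -1.100° from the x-axis; with |PU| = 28.4, U = P + 28.4·(cos -1.100°, sin -1.100°) = (65.26, -35.65). PU ⟂ UL; with |UL| = 23.2 on the left of PU, L = U + 23.2·(0.01920, 0.9998) = (65.70, -12.45). Then |VL| = |L − V| = 66.87.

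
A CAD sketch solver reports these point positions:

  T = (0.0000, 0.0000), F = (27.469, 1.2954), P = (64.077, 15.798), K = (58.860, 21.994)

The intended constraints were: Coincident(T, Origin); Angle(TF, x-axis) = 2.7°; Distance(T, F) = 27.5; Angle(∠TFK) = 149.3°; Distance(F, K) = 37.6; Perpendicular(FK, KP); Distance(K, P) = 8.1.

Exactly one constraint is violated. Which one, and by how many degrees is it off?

Perpendicular(FK, KP) — off by 6.70°.

T = (0.00, 0.00) ✓; TF at 2.700° ✓; |TF| = 27.50 ✓; ∠TFK = 149.3° ✓; |FK| = 37.60 ✓; ∠(FK, KP) = 83.30° ✗; |KP| = 8.100 ✓.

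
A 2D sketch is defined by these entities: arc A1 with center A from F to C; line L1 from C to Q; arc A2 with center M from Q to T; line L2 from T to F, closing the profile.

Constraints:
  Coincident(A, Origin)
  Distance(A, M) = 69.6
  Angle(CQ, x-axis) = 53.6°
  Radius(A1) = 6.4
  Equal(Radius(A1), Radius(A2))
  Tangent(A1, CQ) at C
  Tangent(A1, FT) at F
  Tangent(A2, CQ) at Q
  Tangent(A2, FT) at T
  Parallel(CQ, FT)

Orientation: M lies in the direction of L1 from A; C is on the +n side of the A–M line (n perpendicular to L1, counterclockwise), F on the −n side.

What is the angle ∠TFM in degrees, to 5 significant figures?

5.2538°

The slot axis is L1's direction at 53.6°, so u = (cos 53.6°, sin 53.6°) = (0.59342, 0.80489) and n = (−sin 53.6°, cos 53.6°) = (-0.80489, 0.59342). A is at the origin and M lies 69.6 along u from A, so M = 69.6·u = (41.302, 56.021). Tangency of A1 to both parallel lines with radius 6.4 puts C and F at A ± 6.4·n: C = (-5.1513, 3.7979), F = (5.1513, -3.7979). Equal radii place Q and T the same way about M: Q = M + 6.4·n = (36.151, 59.818), T = M − 6.4·n = (46.453, 52.223). Then cos ∠TFM = FT·FM / (|FT||FM|), giving 5.2538°.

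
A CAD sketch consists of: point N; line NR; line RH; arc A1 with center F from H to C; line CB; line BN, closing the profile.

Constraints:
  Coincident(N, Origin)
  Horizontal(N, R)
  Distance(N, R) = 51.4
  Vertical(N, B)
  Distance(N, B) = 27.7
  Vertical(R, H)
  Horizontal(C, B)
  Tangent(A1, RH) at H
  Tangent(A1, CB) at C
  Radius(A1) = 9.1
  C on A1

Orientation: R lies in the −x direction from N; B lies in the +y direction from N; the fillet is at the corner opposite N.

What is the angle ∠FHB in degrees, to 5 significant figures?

10.040°

N is at the origin; NR is horizontal with |NR| = 51.4 and R on the −x side, so R = (-51.400, 0.0000). NB is vertical with |NB| = 27.7 and B on the +y side, so B = (0.0000, 27.700). The virtual corner opposite N is at (-51.400, 27.700). A1 meets RH tangentially, so FH is at right angles to RH and the tangent condition forces FC to be normal to CB, with radius 9.1, so the center F sits 9.1 in from both sides at F = (-42.300, 18.600). That places the tangent points at H = (-51.400, 18.600) on RH and C = (-42.300, 27.700) on CB. Then cos ∠FHB = HF·HB / (|HF||HB|), giving 10.040°.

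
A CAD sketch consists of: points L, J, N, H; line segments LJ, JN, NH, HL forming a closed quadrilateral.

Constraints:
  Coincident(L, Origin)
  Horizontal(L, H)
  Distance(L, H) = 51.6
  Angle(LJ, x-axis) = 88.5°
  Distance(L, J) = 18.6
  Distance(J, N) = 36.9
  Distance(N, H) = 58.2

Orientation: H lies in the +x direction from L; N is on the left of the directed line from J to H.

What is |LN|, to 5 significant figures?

53.597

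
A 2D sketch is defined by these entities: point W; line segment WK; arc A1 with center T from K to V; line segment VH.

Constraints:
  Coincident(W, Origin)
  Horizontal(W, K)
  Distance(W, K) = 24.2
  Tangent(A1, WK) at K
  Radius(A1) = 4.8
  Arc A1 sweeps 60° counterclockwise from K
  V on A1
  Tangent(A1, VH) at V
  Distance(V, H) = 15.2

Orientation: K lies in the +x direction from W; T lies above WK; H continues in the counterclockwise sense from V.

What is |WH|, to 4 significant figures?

39.18

W is at the origin; W and K share the same y with |WK| = 24.2 and K on the +x side, so K = (24.20, 0.000). A1 meets WK tangentially, so TK is at right angles to WK, so T = K + (0, 4.8) = (24.20, 4.800). On A1, K sits at bearing -90° from T; a 60° counterclockwise sweep puts V at bearing -30°, so V = T + 4.8·(cos -30°, sin -30°) = (28.36, 2.400). Tangency of A1 to VH means the radius TV is perpendicular to VH, so VH runs along (−sin -30°, cos -30°); with |VH| = 15.2, H = (35.96, 15.56). Then |WH| = |H − W| = 39.18.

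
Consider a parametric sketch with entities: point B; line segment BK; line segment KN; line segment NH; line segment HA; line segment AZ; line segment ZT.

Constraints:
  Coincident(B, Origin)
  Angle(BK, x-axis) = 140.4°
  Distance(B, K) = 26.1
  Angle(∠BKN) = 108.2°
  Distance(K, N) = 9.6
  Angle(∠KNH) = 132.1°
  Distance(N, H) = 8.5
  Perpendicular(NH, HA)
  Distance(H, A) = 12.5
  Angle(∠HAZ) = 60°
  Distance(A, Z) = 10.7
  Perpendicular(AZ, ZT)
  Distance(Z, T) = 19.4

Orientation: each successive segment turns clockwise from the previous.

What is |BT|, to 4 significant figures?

39.52

∠HAZ = 60.0° gives AZ at 170.7° from the x-axis; with |AZ| = 10.7, Z = (-14.80, 18.62). AZ is perpendicular to ZT, so ZT runs at 80.70°; with |ZT| = 19.4, T = (-11.66, 37.76). Then |BT| = |T − B| = 39.52.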